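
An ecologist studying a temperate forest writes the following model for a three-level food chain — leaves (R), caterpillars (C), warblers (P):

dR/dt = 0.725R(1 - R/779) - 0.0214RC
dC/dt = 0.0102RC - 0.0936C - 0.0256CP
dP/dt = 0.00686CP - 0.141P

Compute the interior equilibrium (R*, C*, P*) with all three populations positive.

R* ≈ 306, C* ≈ 20.6, P* ≈ 118

From dP/dt = 0: 0.00686C* = 0.141, so C* = 20.6.
From dR/dt = 0: 0.725(1 - R*/779) = 0.0214·20.6, giving R* = 779·(1 - 0.607) = 306.
From dC/dt = 0: 0.0102·306 - 0.0936 = 0.0256P*, so P* = 3.03/0.0256 = 118.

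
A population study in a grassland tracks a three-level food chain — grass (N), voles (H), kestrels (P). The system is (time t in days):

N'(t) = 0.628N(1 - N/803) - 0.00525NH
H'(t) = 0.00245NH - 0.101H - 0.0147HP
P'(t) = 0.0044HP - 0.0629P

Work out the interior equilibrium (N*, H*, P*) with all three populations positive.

N* ≈ 707, H* ≈ 14.3, P* ≈ 111

From dP/dt = 0: 0.0044H* = 0.0629, so H* = 14.3.
From dN/dt = 0: 0.628(1 - N*/803) = 0.00525·14.3, giving N* = 803·(1 - 0.12) = 707.
From dH/dt = 0: 0.00245·707 - 0.101 = 0.0147P*, so P* = 1.63/0.0147 = 111.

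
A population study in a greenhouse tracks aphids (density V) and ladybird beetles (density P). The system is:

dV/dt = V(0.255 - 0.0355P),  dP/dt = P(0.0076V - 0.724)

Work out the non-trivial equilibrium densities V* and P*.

Set dP/dt = 0 with P > 0: 0.0076V - 0.724 = 0, so V* = 0.724/0.0076 = 95.3.
Set dV/dt = 0 with V > 0: 0.255 - 0.0355P = 0, so P* = 0.255/0.0355 = 7.18.

V* ≈ 95.3, P* ≈ 7.18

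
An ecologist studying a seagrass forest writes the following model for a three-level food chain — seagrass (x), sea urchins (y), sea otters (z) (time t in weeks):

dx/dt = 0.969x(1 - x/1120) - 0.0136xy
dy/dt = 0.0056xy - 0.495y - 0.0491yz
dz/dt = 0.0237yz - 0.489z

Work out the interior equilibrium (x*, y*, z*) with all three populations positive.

x* ≈ 796, y* ≈ 20.6, z* ≈ 80.7

From dz/dt = 0: 0.0237y* = 0.489, so y* = 20.6.
From dx/dt = 0: 0.969(1 - x*/1120) = 0.0136·20.6, giving x* = 1120·(1 - 0.29) = 796.
From dy/dt = 0: 0.0056·796 - 0.495 = 0.0491z*, so z* = 3.96/0.0491 = 80.7.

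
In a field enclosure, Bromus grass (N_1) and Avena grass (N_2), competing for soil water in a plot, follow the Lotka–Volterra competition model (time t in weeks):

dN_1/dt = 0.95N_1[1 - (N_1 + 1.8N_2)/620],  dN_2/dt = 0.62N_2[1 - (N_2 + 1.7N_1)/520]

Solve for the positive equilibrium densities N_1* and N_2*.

N_1* ≈ 153, N_2* ≈ 259

Setting both brackets to zero gives the nullclines N_1 + 1.8N_2 = 620 and 1.7N_1 + N_2 = 520.
Substituting N_2 = 520 - 1.7N_1 into the first: N_1(1 - 1.8·1.7) = 620 - 1.8·520.
So N_1* = -316/-2.06 = 153, and then N_2* = 520 - 1.7·153 = 259.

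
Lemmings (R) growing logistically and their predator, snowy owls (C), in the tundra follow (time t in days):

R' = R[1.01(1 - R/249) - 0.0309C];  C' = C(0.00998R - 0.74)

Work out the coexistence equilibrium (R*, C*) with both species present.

R* ≈ 74.1, C* ≈ 23

From dC/dt = 0 with C > 0: 0.00998R* = 0.74, so R* = 74.1.
Substitute into dR/dt = 0: 1.01(1 - 74.1/249) = 0.0309C*.
The bracket is 0.702, giving C* = 0.709/0.0309 = 23.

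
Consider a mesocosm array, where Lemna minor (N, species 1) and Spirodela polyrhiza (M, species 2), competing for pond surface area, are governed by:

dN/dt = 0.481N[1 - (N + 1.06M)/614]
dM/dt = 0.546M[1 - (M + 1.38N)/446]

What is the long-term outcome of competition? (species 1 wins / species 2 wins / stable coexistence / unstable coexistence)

Compare the nullcline intercepts: K1/α12 = 614/1.06 = 579 > K2 = 446; K2/α21 = 446/1.38 = 323 < K1 = 614.
Since the inequalities point opposite ways, species 1 can invade but species 2 cannot.

species 1 excludes species 2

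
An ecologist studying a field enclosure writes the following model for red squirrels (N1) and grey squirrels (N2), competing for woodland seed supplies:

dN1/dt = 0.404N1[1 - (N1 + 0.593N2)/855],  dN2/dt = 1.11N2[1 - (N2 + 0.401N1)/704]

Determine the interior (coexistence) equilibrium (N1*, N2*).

Setting both brackets to zero gives the nullclines N1 + 0.593N2 = 855 and 0.401N1 + N2 = 704.
Substituting N2 = 704 - 0.401N1 into the first: N1(1 - 0.593·0.401) = 855 - 0.593·704.
So N1* = 438/0.762 = 574, and then N2* = 704 - 0.401·574 = 474.

N1* ≈ 574, N2* ≈ 474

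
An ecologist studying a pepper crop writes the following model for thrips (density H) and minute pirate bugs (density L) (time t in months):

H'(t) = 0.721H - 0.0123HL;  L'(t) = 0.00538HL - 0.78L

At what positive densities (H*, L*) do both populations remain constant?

Set dL/dt = 0 with L > 0: 0.00538H - 0.78 = 0, so H* = 0.78/0.00538 = 145.
Set dH/dt = 0 with H > 0: 0.721 - 0.0123L = 0, so L* = 0.721/0.0123 = 58.6.

H* ≈ 145, L* ≈ 58.6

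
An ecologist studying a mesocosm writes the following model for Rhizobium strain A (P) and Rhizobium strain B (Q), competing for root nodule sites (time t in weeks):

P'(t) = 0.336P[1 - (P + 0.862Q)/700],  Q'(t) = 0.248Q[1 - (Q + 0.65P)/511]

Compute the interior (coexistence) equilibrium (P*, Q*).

P* ≈ 590, Q* ≈ 127

Setting both brackets to zero gives the nullclines P + 0.862Q = 700 and 0.65P + Q = 511.
Substituting Q = 511 - 0.65P into the first: P(1 - 0.862·0.65) = 700 - 0.862·511.
So P* = 260/0.44 = 590, and then Q* = 511 - 0.65·590 = 127.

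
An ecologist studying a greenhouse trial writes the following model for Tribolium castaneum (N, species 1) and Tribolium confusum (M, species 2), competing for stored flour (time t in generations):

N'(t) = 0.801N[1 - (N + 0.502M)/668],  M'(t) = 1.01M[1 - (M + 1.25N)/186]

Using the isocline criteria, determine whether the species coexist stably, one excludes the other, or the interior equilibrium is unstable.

Compare the nullcline intercepts: K1/α12 = 668/0.502 = 1330 > K2 = 186; K2/α21 = 186/1.25 = 149 < K1 = 668.
Since the inequalities point opposite ways, species 1 can invade but species 2 cannot.

species 1 excludes species 2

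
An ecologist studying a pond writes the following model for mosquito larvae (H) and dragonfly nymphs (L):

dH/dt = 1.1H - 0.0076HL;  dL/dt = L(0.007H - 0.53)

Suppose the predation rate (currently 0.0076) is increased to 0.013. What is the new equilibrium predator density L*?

At the interior fixed point, setting dH/dt = 0 with H > 0 fixes L* = (prey growth rate)/(HL coefficient) — independent of the other coefficients.
With the change, L* = 1.1/0.013 = 84.6; it falls from 145.

L* ≈ 84.6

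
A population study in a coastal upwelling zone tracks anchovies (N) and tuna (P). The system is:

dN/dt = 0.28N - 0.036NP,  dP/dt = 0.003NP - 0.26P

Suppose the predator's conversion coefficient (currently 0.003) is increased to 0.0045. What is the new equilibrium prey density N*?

N* ≈ 57.8

At the interior fixed point, setting dP/dt = 0 with P > 0 fixes N* = (predator death rate)/(NP coefficient) — independent of the other coefficients.
With the change, N* = 0.26/0.0045 = 57.8; it falls from 86.7.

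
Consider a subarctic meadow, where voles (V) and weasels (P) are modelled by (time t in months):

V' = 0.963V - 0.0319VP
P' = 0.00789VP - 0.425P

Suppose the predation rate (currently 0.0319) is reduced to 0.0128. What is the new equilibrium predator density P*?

At the interior fixed point, setting dV/dt = 0 with V > 0 fixes P* = (prey growth rate)/(VP coefficient) — independent of the other coefficients.
With the change, P* = 0.963/0.0128 = 75.2; it rises from 30.2.

P* ≈ 75.2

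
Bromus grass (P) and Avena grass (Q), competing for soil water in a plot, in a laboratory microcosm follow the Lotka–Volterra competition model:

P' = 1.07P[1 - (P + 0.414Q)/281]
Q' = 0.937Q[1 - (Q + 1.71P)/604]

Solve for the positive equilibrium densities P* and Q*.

P* ≈ 106, Q* ≈ 423

Setting both brackets to zero gives the nullclines P + 0.414Q = 281 and 1.71P + Q = 604.
Substituting Q = 604 - 1.71P into the first: P(1 - 0.414·1.71) = 281 - 0.414·604.
So P* = 30.9/0.292 = 106, and then Q* = 604 - 1.71·106 = 423.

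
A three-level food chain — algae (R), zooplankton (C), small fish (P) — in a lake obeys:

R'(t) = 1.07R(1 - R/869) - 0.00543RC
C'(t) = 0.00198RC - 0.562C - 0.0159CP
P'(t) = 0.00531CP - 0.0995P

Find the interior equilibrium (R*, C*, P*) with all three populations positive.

From dP/dt = 0: 0.00531C* = 0.0995, so C* = 18.7.
From dR/dt = 0: 1.07(1 - R*/869) = 0.00543·18.7, giving R* = 869·(1 - 0.0951) = 786.
From dC/dt = 0: 0.00198·786 - 0.562 = 0.0159P*, so P* = 0.995/0.0159 = 62.6.

R* ≈ 786, C* ≈ 18.7, P* ≈ 62.6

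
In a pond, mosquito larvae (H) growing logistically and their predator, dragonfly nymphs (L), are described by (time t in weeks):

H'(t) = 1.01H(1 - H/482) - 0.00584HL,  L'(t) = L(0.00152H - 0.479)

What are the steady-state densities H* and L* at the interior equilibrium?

H* ≈ 315, L* ≈ 59.9

From dL/dt = 0 with L > 0: 0.00152H* = 0.479, so H* = 315.
Substitute into dH/dt = 0: 1.01(1 - 315/482) = 0.00584L*.
The bracket is 0.346, giving L* = 0.35/0.00584 = 59.9.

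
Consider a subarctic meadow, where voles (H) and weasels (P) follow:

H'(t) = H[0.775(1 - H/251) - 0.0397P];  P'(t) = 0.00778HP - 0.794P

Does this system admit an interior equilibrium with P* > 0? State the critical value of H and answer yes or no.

The predator equation gives dP/dt > 0 only when H > 0.794/0.00778 = 102.
Without the predator, H → K = 251. Since 251 > 102, the predator can invade and persist.

Threshold H = 102; K > 102, so yes, the predator persists.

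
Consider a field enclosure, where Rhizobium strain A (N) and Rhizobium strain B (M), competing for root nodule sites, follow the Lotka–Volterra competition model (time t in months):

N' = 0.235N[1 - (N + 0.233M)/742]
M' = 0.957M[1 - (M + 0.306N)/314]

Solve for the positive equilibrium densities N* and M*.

Setting both brackets to zero gives the nullclines N + 0.233M = 742 and 0.306N + M = 314.
Substituting M = 314 - 0.306N into the first: N(1 - 0.233·0.306) = 742 - 0.233·314.
So N* = 669/0.929 = 720, and then M* = 314 - 0.306·720 = 93.6.

N* ≈ 720, M* ≈ 93.6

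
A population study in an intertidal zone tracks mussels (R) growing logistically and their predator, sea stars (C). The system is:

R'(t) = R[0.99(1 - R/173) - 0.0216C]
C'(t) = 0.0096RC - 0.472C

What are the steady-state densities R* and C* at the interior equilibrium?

R* ≈ 49.2, C* ≈ 32.8

From dC/dt = 0 with C > 0: 0.0096R* = 0.472, so R* = 49.2.
Substitute into dR/dt = 0: 0.99(1 - 49.2/173) = 0.0216C*.
The bracket is 0.716, giving C* = 0.709/0.0216 = 32.8.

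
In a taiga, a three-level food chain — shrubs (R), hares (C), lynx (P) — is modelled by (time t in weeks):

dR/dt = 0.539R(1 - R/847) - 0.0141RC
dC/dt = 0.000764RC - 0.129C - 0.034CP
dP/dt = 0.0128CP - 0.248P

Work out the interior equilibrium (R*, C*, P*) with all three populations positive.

R* ≈ 418, C* ≈ 19.4, P* ≈ 5.59

From dP/dt = 0: 0.0128C* = 0.248, so C* = 19.4.
From dR/dt = 0: 0.539(1 - R*/847) = 0.0141·19.4, giving R* = 847·(1 - 0.507) = 418.
From dC/dt = 0: 0.000764·418 - 0.129 = 0.034P*, so P* = 0.19/0.034 = 5.59.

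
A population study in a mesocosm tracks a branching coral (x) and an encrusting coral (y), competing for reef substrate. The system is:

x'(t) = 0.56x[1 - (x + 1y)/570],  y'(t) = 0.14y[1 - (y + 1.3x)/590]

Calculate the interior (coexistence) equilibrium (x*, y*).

Setting both brackets to zero gives the nullclines x + 1y = 570 and 1.3x + y = 590.
Substituting y = 590 - 1.3x into the first: x(1 - 1·1.3) = 570 - 1·590.
So x* = -20/-0.3 = 66.7, and then y* = 590 - 1.3·66.7 = 503.

x* ≈ 66.7, y* ≈ 503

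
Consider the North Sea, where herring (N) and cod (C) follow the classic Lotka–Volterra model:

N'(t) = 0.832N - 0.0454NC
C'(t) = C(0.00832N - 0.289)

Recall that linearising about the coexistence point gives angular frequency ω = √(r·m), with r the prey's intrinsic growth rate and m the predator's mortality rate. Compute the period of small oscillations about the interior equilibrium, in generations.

Here r = 0.832 and m = 0.289, so r·m = 0.24.
ω = √0.24 = 0.49 per generation, hence T = 2π/ω ≈ 12.8 generations.

T ≈ 12.8 generations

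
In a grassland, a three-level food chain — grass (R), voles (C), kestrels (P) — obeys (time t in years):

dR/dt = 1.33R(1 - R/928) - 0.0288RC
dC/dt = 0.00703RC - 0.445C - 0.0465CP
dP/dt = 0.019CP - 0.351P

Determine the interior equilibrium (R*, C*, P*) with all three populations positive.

R* ≈ 557, C* ≈ 18.5, P* ≈ 74.6

From dP/dt = 0: 0.019C* = 0.351, so C* = 18.5.
From dR/dt = 0: 1.33(1 - R*/928) = 0.0288·18.5, giving R* = 928·(1 - 0.4) = 557.
From dC/dt = 0: 0.00703·557 - 0.445 = 0.0465P*, so P* = 3.47/0.0465 = 74.6.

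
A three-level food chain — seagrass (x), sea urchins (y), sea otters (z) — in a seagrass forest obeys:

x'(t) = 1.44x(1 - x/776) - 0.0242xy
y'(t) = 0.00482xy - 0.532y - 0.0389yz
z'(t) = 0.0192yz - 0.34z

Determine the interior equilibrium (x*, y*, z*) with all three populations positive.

From dz/dt = 0: 0.0192y* = 0.34, so y* = 17.7.
From dx/dt = 0: 1.44(1 - x*/776) = 0.0242·17.7, giving x* = 776·(1 - 0.298) = 545.
From dy/dt = 0: 0.00482·545 - 0.532 = 0.0389z*, so z* = 2.1/0.0389 = 53.9.

x* ≈ 545, y* ≈ 17.7, z* ≈ 53.9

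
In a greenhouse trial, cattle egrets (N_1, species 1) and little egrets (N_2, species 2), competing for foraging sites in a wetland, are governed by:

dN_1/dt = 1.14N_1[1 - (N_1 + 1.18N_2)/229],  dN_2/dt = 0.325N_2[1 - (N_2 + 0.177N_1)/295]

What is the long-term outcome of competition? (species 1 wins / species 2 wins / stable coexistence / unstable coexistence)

Compare the nullcline intercepts: K1/α12 = 229/1.18 = 194 < K2 = 295; K2/α21 = 295/0.177 = 1670 > K1 = 229.
Since the inequalities point opposite ways, species 2 can invade but species 1 cannot.

species 2 excludes species 1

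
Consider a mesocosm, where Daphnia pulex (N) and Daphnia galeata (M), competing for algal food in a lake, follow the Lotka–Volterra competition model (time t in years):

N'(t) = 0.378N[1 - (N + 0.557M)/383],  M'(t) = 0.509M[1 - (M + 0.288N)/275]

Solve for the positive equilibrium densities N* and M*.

Setting both brackets to zero gives the nullclines N + 0.557M = 383 and 0.288N + M = 275.
Substituting M = 275 - 0.288N into the first: N(1 - 0.557·0.288) = 383 - 0.557·275.
So N* = 230/0.84 = 274, and then M* = 275 - 0.288·274 = 196.

N* ≈ 274, M* ≈ 196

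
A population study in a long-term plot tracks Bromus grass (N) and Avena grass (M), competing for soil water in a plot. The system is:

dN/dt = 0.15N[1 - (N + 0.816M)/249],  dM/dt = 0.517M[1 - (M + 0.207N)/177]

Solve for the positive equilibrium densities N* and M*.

N* ≈ 126, M* ≈ 151

Setting both brackets to zero gives the nullclines N + 0.816M = 249 and 0.207N + M = 177.
Substituting M = 177 - 0.207N into the first: N(1 - 0.816·0.207) = 249 - 0.816·177.
So N* = 105/0.831 = 126, and then M* = 177 - 0.207·126 = 151.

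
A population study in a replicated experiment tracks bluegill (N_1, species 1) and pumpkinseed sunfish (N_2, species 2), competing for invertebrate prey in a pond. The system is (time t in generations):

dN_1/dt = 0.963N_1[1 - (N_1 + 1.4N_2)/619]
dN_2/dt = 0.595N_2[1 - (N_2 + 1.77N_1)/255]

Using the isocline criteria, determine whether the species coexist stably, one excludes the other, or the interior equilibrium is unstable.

species 1 excludes species 2

Compare the nullcline intercepts: K1/α12 = 619/1.4 = 442 > K2 = 255; K2/α21 = 255/1.77 = 144 < K1 = 619.
Since the inequalities point opposite ways, species 1 can invade but species 2 cannot.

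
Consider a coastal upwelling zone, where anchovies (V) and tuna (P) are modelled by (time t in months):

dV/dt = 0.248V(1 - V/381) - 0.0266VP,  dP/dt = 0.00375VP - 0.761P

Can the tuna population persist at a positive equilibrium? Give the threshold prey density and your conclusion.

The predator equation gives dP/dt > 0 only when V > 0.761/0.00375 = 203.
Without the predator, V → K = 381. Since 381 > 203, the predator can invade and persist.

Threshold V = 203; K > 203, so yes, the predator persists.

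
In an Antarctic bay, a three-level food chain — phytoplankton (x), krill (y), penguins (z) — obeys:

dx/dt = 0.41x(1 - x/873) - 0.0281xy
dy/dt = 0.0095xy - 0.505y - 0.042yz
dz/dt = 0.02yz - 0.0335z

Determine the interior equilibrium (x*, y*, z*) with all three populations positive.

x* ≈ 773, y* ≈ 1.68, z* ≈ 163

From dz/dt = 0: 0.02y* = 0.0335, so y* = 1.68.
From dx/dt = 0: 0.41(1 - x*/873) = 0.0281·1.68, giving x* = 873·(1 - 0.115) = 773.
From dy/dt = 0: 0.0095·773 - 0.505 = 0.042z*, so z* = 6.84/0.042 = 163.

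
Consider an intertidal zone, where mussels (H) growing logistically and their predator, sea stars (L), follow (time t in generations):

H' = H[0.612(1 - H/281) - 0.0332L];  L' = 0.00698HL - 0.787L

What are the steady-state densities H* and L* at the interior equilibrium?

H* ≈ 113, L* ≈ 11

From dL/dt = 0 with L > 0: 0.00698H* = 0.787, so H* = 113.
Substitute into dH/dt = 0: 0.612(1 - 113/281) = 0.0332L*.
The bracket is 0.599, giving L* = 0.366/0.0332 = 11.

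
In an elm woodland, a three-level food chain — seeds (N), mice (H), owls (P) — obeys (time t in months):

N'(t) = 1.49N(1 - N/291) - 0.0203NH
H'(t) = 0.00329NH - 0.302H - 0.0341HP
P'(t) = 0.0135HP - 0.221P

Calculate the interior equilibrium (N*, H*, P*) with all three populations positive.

N* ≈ 226, H* ≈ 16.4, P* ≈ 13

From dP/dt = 0: 0.0135H* = 0.221, so H* = 16.4.
From dN/dt = 0: 1.49(1 - N*/291) = 0.0203·16.4, giving N* = 291·(1 - 0.223) = 226.
From dH/dt = 0: 0.00329·226 - 0.302 = 0.0341P*, so P* = 0.442/0.0341 = 13.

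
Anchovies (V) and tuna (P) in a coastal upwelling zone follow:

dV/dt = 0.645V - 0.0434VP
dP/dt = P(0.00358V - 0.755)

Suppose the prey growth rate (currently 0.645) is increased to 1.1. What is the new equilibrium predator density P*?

At the interior fixed point, setting dV/dt = 0 with V > 0 fixes P* = (prey growth rate)/(VP coefficient) — independent of the other coefficients.
With the change, P* = 1.1/0.0434 = 25.3; it rises from 14.9.

P* ≈ 25.3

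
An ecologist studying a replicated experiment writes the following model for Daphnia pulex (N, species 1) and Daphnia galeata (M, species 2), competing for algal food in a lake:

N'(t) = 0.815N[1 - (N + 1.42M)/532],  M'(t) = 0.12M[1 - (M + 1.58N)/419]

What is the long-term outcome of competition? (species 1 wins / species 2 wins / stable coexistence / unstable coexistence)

unstable coexistence (outcome depends on initial conditions)

Compare the nullcline intercepts: K1/α12 = 532/1.42 = 375 < K2 = 419; K2/α21 = 419/1.58 = 265 < K1 = 532.
Since both are reversed, neither can invade when rare; the interior point is a saddle.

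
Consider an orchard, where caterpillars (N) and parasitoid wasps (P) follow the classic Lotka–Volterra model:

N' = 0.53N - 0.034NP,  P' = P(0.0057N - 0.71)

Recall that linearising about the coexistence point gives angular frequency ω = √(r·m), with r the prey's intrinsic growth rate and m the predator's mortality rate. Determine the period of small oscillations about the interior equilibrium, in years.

Here r = 0.53 and m = 0.71, so r·m = 0.376.
ω = √0.376 = 0.613 per year, hence T = 2π/ω ≈ 10.2 years.

T ≈ 10.2 years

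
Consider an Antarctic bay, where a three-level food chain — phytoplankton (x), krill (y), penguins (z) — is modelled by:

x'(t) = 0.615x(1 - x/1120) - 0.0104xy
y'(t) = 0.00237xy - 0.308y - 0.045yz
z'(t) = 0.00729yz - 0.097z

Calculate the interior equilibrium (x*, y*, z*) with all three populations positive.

x* ≈ 868, y* ≈ 13.3, z* ≈ 38.9

From dz/dt = 0: 0.00729y* = 0.097, so y* = 13.3.
From dx/dt = 0: 0.615(1 - x*/1120) = 0.0104·13.3, giving x* = 1120·(1 - 0.225) = 868.
From dy/dt = 0: 0.00237·868 - 0.308 = 0.045z*, so z* = 1.75/0.045 = 38.9.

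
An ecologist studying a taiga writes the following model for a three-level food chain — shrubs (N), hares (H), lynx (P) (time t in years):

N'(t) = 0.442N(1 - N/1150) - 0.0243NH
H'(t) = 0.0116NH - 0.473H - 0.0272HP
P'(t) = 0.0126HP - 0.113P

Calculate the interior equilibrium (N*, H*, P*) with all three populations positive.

N* ≈ 583, H* ≈ 8.97, P* ≈ 231

From dP/dt = 0: 0.0126H* = 0.113, so H* = 8.97.
From dN/dt = 0: 0.442(1 - N*/1150) = 0.0243·8.97, giving N* = 1150·(1 - 0.493) = 583.
From dH/dt = 0: 0.0116·583 - 0.473 = 0.0272P*, so P* = 6.29/0.0272 = 231.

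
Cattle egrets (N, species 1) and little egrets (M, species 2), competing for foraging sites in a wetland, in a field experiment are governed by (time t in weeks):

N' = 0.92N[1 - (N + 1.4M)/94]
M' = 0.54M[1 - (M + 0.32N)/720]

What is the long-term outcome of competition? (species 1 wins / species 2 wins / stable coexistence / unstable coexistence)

Compare the nullcline intercepts: K1/α12 = 94/1.4 = 67.1 < K2 = 720; K2/α21 = 720/0.32 = 2250 > K1 = 94.
Since the inequalities point opposite ways, species 2 can invade but species 1 cannot.

species 2 excludes species 1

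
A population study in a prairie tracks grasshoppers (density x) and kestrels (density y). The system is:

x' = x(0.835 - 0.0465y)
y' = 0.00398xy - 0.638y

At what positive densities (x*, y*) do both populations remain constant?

x* ≈ 160, y* ≈ 18

Set dy/dt = 0 with y > 0: 0.00398x - 0.638 = 0, so x* = 0.638/0.00398 = 160.
Set dx/dt = 0 with x > 0: 0.835 - 0.0465y = 0, so y* = 0.835/0.0465 = 18.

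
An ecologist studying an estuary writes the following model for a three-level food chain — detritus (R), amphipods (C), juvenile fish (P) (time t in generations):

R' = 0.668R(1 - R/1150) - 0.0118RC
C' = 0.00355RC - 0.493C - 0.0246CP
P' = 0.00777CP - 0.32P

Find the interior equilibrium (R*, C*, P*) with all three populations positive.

From dP/dt = 0: 0.00777C* = 0.32, so C* = 41.2.
From dR/dt = 0: 0.668(1 - R*/1150) = 0.0118·41.2, giving R* = 1150·(1 - 0.728) = 313.
From dC/dt = 0: 0.00355·313 - 0.493 = 0.0246P*, so P* = 0.619/0.0246 = 25.2.

R* ≈ 313, C* ≈ 41.2, P* ≈ 25.2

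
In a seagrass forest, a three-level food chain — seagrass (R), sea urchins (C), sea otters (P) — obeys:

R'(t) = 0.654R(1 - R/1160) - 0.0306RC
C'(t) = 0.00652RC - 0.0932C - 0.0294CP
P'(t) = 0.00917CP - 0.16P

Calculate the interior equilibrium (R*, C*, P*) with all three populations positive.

From dP/dt = 0: 0.00917C* = 0.16, so C* = 17.4.
From dR/dt = 0: 0.654(1 - R*/1160) = 0.0306·17.4, giving R* = 1160·(1 - 0.816) = 213.
From dC/dt = 0: 0.00652·213 - 0.0932 = 0.0294P*, so P* = 1.3/0.0294 = 44.1.

R* ≈ 213, C* ≈ 17.4, P* ≈ 44.1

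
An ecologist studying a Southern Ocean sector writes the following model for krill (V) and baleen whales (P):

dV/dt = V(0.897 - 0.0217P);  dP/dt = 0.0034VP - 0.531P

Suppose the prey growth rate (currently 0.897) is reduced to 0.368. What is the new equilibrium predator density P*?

At the interior fixed point, setting dV/dt = 0 with V > 0 fixes P* = (prey growth rate)/(VP coefficient) — independent of the other coefficients.
With the change, P* = 0.368/0.0217 = 17; it falls from 41.3.

P* ≈ 17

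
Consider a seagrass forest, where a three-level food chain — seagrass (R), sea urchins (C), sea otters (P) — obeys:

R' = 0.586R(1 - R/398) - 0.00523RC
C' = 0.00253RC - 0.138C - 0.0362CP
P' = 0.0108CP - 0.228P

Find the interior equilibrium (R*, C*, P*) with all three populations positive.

From dP/dt = 0: 0.0108C* = 0.228, so C* = 21.1.
From dR/dt = 0: 0.586(1 - R*/398) = 0.00523·21.1, giving R* = 398·(1 - 0.188) = 323.
From dC/dt = 0: 0.00253·323 - 0.138 = 0.0362P*, so P* = 0.679/0.0362 = 18.8.

R* ≈ 323, C* ≈ 21.1, P* ≈ 18.8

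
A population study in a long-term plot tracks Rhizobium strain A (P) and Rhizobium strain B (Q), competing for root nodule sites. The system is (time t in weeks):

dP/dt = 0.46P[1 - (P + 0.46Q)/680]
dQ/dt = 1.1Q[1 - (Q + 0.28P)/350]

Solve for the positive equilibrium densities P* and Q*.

P* ≈ 596, Q* ≈ 183

Setting both brackets to zero gives the nullclines P + 0.46Q = 680 and 0.28P + Q = 350.
Substituting Q = 350 - 0.28P into the first: P(1 - 0.46·0.28) = 680 - 0.46·350.
So P* = 519/0.871 = 596, and then Q* = 350 - 0.28·596 = 183.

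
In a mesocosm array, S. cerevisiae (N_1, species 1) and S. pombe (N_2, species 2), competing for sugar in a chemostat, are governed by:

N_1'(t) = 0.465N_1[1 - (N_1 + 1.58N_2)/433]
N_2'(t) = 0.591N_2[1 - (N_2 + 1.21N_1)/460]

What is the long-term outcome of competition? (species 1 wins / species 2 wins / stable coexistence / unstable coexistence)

unstable coexistence (outcome depends on initial conditions)

Compare the nullcline intercepts: K1/α12 = 433/1.58 = 274 < K2 = 460; K2/α21 = 460/1.21 = 380 < K1 = 433.
Since both are reversed, neither can invade when rare; the interior point is a saddle.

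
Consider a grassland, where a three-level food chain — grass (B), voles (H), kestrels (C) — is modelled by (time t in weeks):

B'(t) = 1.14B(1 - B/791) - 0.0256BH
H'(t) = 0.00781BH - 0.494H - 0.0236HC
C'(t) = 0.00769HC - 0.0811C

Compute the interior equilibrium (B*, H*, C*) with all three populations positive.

B* ≈ 604, H* ≈ 10.5, C* ≈ 179

From dC/dt = 0: 0.00769H* = 0.0811, so H* = 10.5.
From dB/dt = 0: 1.14(1 - B*/791) = 0.0256·10.5, giving B* = 791·(1 - 0.237) = 604.
From dH/dt = 0: 0.00781·604 - 0.494 = 0.0236C*, so C* = 4.22/0.0236 = 179.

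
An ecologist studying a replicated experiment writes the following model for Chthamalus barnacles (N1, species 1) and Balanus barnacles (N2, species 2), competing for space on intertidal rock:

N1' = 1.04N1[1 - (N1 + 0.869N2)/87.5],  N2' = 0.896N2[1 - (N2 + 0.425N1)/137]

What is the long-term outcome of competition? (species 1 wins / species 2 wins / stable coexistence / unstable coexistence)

species 2 excludes species 1

Compare the nullcline intercepts: K1/α12 = 87.5/0.869 = 101 < K2 = 137; K2/α21 = 137/0.425 = 322 > K1 = 87.5.
Since the inequalities point opposite ways, species 2 can invade but species 1 cannot.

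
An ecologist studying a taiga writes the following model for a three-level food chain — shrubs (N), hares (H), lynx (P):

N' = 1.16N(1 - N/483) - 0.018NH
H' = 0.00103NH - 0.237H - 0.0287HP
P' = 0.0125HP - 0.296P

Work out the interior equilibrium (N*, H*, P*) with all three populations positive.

From dP/dt = 0: 0.0125H* = 0.296, so H* = 23.7.
From dN/dt = 0: 1.16(1 - N*/483) = 0.018·23.7, giving N* = 483·(1 - 0.367) = 306.
From dH/dt = 0: 0.00103·306 - 0.237 = 0.0287P*, so P* = 0.0777/0.0287 = 2.71.

N* ≈ 306, H* ≈ 23.7, P* ≈ 2.71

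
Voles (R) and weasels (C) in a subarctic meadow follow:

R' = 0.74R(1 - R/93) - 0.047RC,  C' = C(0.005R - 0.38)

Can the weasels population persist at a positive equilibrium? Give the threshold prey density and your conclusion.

Threshold R = 76; K > 76, so yes, the predator persists.

The predator equation gives dC/dt > 0 only when R > 0.38/0.005 = 76.
Without the predator, R → K = 93. Since 93 > 76, the predator can invade and persist.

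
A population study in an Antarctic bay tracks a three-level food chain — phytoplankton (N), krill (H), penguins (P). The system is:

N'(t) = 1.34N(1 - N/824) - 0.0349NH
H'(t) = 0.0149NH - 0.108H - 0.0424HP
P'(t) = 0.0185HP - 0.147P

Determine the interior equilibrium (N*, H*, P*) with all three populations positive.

N* ≈ 653, H* ≈ 7.95, P* ≈ 227

From dP/dt = 0: 0.0185H* = 0.147, so H* = 7.95.
From dN/dt = 0: 1.34(1 - N*/824) = 0.0349·7.95, giving N* = 824·(1 - 0.207) = 653.
From dH/dt = 0: 0.0149·653 - 0.108 = 0.0424P*, so P* = 9.63/0.0424 = 227.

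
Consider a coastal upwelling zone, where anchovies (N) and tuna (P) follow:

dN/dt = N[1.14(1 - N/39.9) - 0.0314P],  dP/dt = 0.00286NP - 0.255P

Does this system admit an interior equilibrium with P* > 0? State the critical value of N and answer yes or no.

Threshold N = 89.2; K < 89.2, so no, the predator goes extinct.

The predator equation gives dP/dt > 0 only when N > 0.255/0.00286 = 89.2.
Without the predator, N → K = 39.9. Since 39.9 < 89.2, the predator cannot invade.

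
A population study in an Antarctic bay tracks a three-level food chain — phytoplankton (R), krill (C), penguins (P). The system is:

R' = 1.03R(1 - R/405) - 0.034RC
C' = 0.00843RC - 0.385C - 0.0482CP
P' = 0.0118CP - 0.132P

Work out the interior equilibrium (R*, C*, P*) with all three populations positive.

R* ≈ 255, C* ≈ 11.2, P* ≈ 36.7

From dP/dt = 0: 0.0118C* = 0.132, so C* = 11.2.
From dR/dt = 0: 1.03(1 - R*/405) = 0.034·11.2, giving R* = 405·(1 - 0.369) = 255.
From dC/dt = 0: 0.00843·255 - 0.385 = 0.0482P*, so P* = 1.77/0.0482 = 36.7.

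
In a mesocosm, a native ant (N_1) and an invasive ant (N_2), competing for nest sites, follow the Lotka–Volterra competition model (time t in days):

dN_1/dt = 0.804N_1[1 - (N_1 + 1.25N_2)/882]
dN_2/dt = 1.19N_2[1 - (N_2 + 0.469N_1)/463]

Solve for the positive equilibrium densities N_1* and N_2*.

Setting both brackets to zero gives the nullclines N_1 + 1.25N_2 = 882 and 0.469N_1 + N_2 = 463.
Substituting N_2 = 463 - 0.469N_1 into the first: N_1(1 - 1.25·0.469) = 882 - 1.25·463.
So N_1* = 303/0.414 = 733, and then N_2* = 463 - 0.469·733 = 119.

N_1* ≈ 733, N_2* ≈ 119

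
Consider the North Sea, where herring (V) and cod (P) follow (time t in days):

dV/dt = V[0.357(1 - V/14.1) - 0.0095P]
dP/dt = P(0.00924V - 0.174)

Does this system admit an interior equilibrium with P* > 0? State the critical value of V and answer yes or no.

The predator equation gives dP/dt > 0 only when V > 0.174/0.00924 = 18.8.
Without the predator, V → K = 14.1. Since 14.1 < 18.8, the predator cannot invade.

Threshold V = 18.8; K < 18.8, so no, the predator goes extinct.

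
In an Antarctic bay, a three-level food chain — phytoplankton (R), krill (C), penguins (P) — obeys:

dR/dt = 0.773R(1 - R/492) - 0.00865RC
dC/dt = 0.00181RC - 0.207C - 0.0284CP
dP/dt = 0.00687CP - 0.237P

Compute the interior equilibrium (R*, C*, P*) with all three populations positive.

From dP/dt = 0: 0.00687C* = 0.237, so C* = 34.5.
From dR/dt = 0: 0.773(1 - R*/492) = 0.00865·34.5, giving R* = 492·(1 - 0.386) = 302.
From dC/dt = 0: 0.00181·302 - 0.207 = 0.0284P*, so P* = 0.34/0.0284 = 12.

R* ≈ 302, C* ≈ 34.5, P* ≈ 12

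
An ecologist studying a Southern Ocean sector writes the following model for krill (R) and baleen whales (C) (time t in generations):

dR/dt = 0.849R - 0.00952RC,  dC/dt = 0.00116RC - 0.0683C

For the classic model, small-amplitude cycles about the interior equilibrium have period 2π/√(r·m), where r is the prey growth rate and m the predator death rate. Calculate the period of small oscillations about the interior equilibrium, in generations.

T ≈ 26.1 generations

Here r = 0.849 and m = 0.0683, so r·m = 0.058.
ω = √0.058 = 0.241 per generation, hence T = 2π/ω ≈ 26.1 generations.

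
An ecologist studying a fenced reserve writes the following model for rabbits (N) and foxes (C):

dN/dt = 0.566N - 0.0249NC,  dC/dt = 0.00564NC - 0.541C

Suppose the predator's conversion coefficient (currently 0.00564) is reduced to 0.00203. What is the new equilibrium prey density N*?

N* ≈ 267

At the interior fixed point, setting dC/dt = 0 with C > 0 fixes N* = (predator death rate)/(NC coefficient) — independent of the other coefficients.
With the change, N* = 0.541/0.00203 = 267; it rises from 95.9.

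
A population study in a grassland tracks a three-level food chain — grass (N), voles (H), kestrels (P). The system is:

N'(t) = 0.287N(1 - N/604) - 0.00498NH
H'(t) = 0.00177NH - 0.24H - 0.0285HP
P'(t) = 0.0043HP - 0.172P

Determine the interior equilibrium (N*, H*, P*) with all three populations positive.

From dP/dt = 0: 0.0043H* = 0.172, so H* = 40.
From dN/dt = 0: 0.287(1 - N*/604) = 0.00498·40, giving N* = 604·(1 - 0.694) = 185.
From dH/dt = 0: 0.00177·185 - 0.24 = 0.0285P*, so P* = 0.0871/0.0285 = 3.05.

N* ≈ 185, H* ≈ 40, P* ≈ 3.05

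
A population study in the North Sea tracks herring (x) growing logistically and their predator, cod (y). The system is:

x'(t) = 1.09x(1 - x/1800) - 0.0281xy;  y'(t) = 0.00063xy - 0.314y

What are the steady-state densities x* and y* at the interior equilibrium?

x* ≈ 498, y* ≈ 28

From dy/dt = 0 with y > 0: 0.00063x* = 0.314, so x* = 498.
Substitute into dx/dt = 0: 1.09(1 - 498/1800) = 0.0281y*.
The bracket is 0.723, giving y* = 0.788/0.0281 = 28.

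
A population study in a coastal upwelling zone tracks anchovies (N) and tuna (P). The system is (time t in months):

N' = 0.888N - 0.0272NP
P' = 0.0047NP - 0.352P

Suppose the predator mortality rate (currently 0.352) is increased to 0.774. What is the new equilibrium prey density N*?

At the interior fixed point, setting dP/dt = 0 with P > 0 fixes N* = (predator death rate)/(NP coefficient) — independent of the other coefficients.
With the change, N* = 0.774/0.0047 = 165; it rises from 74.9.

N* ≈ 165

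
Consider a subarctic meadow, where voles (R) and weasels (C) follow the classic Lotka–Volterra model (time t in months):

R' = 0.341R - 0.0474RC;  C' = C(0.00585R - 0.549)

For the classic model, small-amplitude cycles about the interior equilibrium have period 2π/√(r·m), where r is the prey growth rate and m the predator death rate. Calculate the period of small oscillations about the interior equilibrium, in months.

T ≈ 14.5 months

Here r = 0.341 and m = 0.549, so r·m = 0.187.
ω = √0.187 = 0.433 per month, hence T = 2π/ω ≈ 14.5 months.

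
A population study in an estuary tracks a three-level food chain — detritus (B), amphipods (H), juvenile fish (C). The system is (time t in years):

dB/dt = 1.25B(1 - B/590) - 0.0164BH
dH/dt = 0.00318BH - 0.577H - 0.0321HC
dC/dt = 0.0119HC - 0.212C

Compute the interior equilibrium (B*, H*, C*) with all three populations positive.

B* ≈ 452, H* ≈ 17.8, C* ≈ 26.8

From dC/dt = 0: 0.0119H* = 0.212, so H* = 17.8.
From dB/dt = 0: 1.25(1 - B*/590) = 0.0164·17.8, giving B* = 590·(1 - 0.234) = 452.
From dH/dt = 0: 0.00318·452 - 0.577 = 0.0321C*, so C* = 0.861/0.0321 = 26.8.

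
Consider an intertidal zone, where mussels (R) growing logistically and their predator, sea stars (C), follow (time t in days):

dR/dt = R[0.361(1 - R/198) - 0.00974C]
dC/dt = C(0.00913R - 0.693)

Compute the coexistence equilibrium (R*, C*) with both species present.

R* ≈ 75.9, C* ≈ 22.9

From dC/dt = 0 with C > 0: 0.00913R* = 0.693, so R* = 75.9.
Substitute into dR/dt = 0: 0.361(1 - 75.9/198) = 0.00974C*.
The bracket is 0.617, giving C* = 0.223/0.00974 = 22.9.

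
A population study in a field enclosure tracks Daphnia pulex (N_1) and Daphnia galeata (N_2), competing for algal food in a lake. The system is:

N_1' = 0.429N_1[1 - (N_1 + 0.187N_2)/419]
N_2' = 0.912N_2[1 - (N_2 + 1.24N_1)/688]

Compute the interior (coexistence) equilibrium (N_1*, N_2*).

Setting both brackets to zero gives the nullclines N_1 + 0.187N_2 = 419 and 1.24N_1 + N_2 = 688.
Substituting N_2 = 688 - 1.24N_1 into the first: N_1(1 - 0.187·1.24) = 419 - 0.187·688.
So N_1* = 290/0.768 = 378, and then N_2* = 688 - 1.24·378 = 219.

N_1* ≈ 378, N_2* ≈ 219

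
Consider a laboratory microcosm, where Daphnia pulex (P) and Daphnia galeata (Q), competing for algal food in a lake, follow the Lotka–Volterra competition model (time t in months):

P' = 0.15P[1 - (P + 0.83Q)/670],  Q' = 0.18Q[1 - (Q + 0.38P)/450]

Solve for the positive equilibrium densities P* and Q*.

Setting both brackets to zero gives the nullclines P + 0.83Q = 670 and 0.38P + Q = 450.
Substituting Q = 450 - 0.38P into the first: P(1 - 0.83·0.38) = 670 - 0.83·450.
So P* = 296/0.685 = 433, and then Q* = 450 - 0.38·433 = 285.

P* ≈ 433, Q* ≈ 285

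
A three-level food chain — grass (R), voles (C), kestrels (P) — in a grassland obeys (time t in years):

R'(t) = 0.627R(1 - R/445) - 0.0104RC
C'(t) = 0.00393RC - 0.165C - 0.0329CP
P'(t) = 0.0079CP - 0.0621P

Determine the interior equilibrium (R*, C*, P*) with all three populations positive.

R* ≈ 387, C* ≈ 7.86, P* ≈ 41.2

From dP/dt = 0: 0.0079C* = 0.0621, so C* = 7.86.
From dR/dt = 0: 0.627(1 - R*/445) = 0.0104·7.86, giving R* = 445·(1 - 0.13) = 387.
From dC/dt = 0: 0.00393·387 - 0.165 = 0.0329P*, so P* = 1.36/0.0329 = 41.2.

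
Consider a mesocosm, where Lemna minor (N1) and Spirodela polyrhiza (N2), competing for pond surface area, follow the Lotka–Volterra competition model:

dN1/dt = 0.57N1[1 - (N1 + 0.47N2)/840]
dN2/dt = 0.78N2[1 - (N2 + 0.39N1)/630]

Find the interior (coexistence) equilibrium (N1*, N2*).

N1* ≈ 666, N2* ≈ 370

Setting both brackets to zero gives the nullclines N1 + 0.47N2 = 840 and 0.39N1 + N2 = 630.
Substituting N2 = 630 - 0.39N1 into the first: N1(1 - 0.47·0.39) = 840 - 0.47·630.
So N1* = 544/0.817 = 666, and then N2* = 630 - 0.39·666 = 370.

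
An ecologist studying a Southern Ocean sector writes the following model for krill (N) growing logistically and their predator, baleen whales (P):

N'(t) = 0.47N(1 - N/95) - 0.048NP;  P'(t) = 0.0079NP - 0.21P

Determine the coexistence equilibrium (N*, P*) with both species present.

N* ≈ 26.6, P* ≈ 7.05

From dP/dt = 0 with P > 0: 0.0079N* = 0.21, so N* = 26.6.
Substitute into dN/dt = 0: 0.47(1 - 26.6/95) = 0.048P*.
The bracket is 0.72, giving P* = 0.338/0.048 = 7.05.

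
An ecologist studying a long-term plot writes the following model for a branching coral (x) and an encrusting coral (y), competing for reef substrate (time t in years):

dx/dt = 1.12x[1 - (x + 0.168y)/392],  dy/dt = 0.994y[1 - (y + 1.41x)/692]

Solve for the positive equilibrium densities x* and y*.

x* ≈ 361, y* ≈ 183

Setting both brackets to zero gives the nullclines x + 0.168y = 392 and 1.41x + y = 692.
Substituting y = 692 - 1.41x into the first: x(1 - 0.168·1.41) = 392 - 0.168·692.
So x* = 276/0.763 = 361, and then y* = 692 - 1.41·361 = 183.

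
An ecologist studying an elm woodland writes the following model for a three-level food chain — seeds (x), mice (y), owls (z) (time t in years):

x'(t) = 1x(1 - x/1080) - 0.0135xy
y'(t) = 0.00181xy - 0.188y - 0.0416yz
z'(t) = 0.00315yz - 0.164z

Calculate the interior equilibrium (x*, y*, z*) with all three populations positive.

From dz/dt = 0: 0.00315y* = 0.164, so y* = 52.1.
From dx/dt = 0: 1(1 - x*/1080) = 0.0135·52.1, giving x* = 1080·(1 - 0.703) = 321.
From dy/dt = 0: 0.00181·321 - 0.188 = 0.0416z*, so z* = 0.393/0.0416 = 9.44.

x* ≈ 321, y* ≈ 52.1, z* ≈ 9.44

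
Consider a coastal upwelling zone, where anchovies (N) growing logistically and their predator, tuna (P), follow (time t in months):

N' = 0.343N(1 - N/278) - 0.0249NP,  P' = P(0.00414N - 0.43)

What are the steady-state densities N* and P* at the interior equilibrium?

From dP/dt = 0 with P > 0: 0.00414N* = 0.43, so N* = 104.
Substitute into dN/dt = 0: 0.343(1 - 104/278) = 0.0249P*.
The bracket is 0.626, giving P* = 0.215/0.0249 = 8.63.

N* ≈ 104, P* ≈ 8.63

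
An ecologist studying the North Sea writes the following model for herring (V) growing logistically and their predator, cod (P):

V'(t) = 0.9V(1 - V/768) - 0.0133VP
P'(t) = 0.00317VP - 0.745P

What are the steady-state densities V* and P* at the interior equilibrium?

From dP/dt = 0 with P > 0: 0.00317V* = 0.745, so V* = 235.
Substitute into dV/dt = 0: 0.9(1 - 235/768) = 0.0133P*.
The bracket is 0.694, giving P* = 0.625/0.0133 = 47.

V* ≈ 235, P* ≈ 47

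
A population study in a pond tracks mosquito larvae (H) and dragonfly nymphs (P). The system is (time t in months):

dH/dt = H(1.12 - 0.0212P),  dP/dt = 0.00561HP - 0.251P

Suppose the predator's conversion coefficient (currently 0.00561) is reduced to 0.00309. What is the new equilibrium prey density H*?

At the interior fixed point, setting dP/dt = 0 with P > 0 fixes H* = (predator death rate)/(HP coefficient) — independent of the other coefficients.
With the change, H* = 0.251/0.00309 = 81.2; it rises from 44.7.

H* ≈ 81.2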